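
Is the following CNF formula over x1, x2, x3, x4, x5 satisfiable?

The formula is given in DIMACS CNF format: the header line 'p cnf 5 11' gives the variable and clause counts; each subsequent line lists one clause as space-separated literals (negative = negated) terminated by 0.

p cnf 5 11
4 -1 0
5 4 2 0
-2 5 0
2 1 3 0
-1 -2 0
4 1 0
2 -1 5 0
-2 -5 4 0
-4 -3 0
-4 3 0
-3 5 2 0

Unsatisfiable

Case x4 = True:
From the singleton clause (¬x3), x3 = False.
But (x3) is also a unit clause — contradiction.
That branch fails; take x4 = False instead.
From the singleton clause (¬x1), x1 = False.
But (x1) is also a unit clause — contradiction.
Both values of x4 lead to a conflict.
No assignment satisfies every clause.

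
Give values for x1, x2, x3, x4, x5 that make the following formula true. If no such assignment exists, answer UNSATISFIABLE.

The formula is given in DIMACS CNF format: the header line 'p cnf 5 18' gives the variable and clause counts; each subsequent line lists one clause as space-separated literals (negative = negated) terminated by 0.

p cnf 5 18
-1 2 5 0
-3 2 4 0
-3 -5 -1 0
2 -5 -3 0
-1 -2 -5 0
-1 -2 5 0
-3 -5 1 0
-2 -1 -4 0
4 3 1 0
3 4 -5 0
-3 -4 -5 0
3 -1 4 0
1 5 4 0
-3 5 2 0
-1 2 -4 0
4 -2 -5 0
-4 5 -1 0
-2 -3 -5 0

x1: False; x2: False; x3: False; x4: True; x5: False

Try x1 = False.
Try x3 = False.
The clause (x4) is unit, so x4 = True.
All clauses hold; x2, x5 can take either value.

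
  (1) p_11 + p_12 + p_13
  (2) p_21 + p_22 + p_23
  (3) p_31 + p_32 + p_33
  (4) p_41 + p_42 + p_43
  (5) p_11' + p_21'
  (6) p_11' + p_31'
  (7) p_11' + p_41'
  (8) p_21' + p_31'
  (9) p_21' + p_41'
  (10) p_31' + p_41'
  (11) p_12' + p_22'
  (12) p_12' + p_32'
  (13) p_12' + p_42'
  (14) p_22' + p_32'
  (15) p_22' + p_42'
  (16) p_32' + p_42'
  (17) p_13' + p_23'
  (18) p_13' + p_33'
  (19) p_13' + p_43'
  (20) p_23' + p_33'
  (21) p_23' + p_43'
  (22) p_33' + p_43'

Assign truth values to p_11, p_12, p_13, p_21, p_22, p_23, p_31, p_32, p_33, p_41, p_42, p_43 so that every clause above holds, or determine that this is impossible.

UNSATISFIABLE

Branch on p_11: set p_11 = 0.
Branch on p_12: set p_12 = 1.
Unit clause (p_22') forces p_22 = 0.
Unit clause (p_32') forces p_32 = 0.
Unit clause (p_42') forces p_42 = 0.
Branch on p_21: set p_21 = 1.
Unit clause (p_31') forces p_31 = 0.
Unit clause (p_33) forces p_33 = 1.
Unit clause (p_41') forces p_41 = 0.
Unit clause (p_43) forces p_43 = 1.
Now (p_43') is unsatisfied and unit — conflict.
So p_21 must be the other value — set p_21 = 0.
Unit clause (p_23) forces p_23 = 1.
Unit clause (p_13') forces p_13 = 0.
Unit clause (p_33') forces p_33 = 0.
Unit clause (p_31) forces p_31 = 1.
Unit clause (p_41') forces p_41 = 0.
Unit clause (p_43) forces p_43 = 1.
Now (p_43') is unsatisfied and unit — conflict.
Neither p_21 = 1 nor p_21 = 0 works.
So p_12 must be the other value — set p_12 = 0.
Unit clause (p_13) forces p_13 = 1.
Unit clause (p_23') forces p_23 = 0.
Unit clause (p_33') forces p_33 = 0.
Unit clause (p_43') forces p_43 = 0.
Branch on p_21: set p_21 = 1.
Unit clause (p_31') forces p_31 = 0.
Unit clause (p_32) forces p_32 = 1.
Unit clause (p_41') forces p_41 = 0.
Unit clause (p_42) forces p_42 = 1.
Now (p_42') is unsatisfied and unit — conflict.
So p_21 must be the other value — set p_21 = 0.
Unit clause (p_22) forces p_22 = 1.
Unit clause (p_32') forces p_32 = 0.
Unit clause (p_31) forces p_31 = 1.
Unit clause (p_41') forces p_41 = 0.
Unit clause (p_42) forces p_42 = 1.
Now (p_42') is unsatisfied and unit — conflict.
Neither p_21 = 1 nor p_21 = 0 works.
Neither p_12 = 1 nor p_12 = 0 works.
So p_11 must be the other value — set p_11 = 1.
Unit clause (p_21') forces p_21 = 0.
Unit clause (p_31') forces p_31 = 0.
Unit clause (p_41') forces p_41 = 0.
Branch on p_22: set p_22 = 1.
Unit clause (p_12') forces p_12 = 0.
Unit clause (p_32') forces p_32 = 0.
Unit clause (p_33) forces p_33 = 1.
Unit clause (p_42') forces p_42 = 0.
Unit clause (p_43) forces p_43 = 1.
Now (p_43') is unsatisfied and unit — conflict.
So p_22 must be the other value — set p_22 = 0.
Unit clause (p_23) forces p_23 = 1.
Unit clause (p_13') forces p_13 = 0.
Unit clause (p_33') forces p_33 = 0.
Unit clause (p_32) forces p_32 = 1.
Unit clause (p_12') forces p_12 = 0.
Unit clause (p_42') forces p_42 = 0.
Unit clause (p_43) forces p_43 = 1.
Now (p_43') is unsatisfied and unit — conflict.
Neither p_22 = 1 nor p_22 = 0 works.
Neither p_11 = 1 nor p_11 = 0 works.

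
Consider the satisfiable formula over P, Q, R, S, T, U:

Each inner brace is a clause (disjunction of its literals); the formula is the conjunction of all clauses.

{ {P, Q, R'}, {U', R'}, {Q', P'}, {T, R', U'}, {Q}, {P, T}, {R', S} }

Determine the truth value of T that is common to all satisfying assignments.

Suppose T = 0.
(Q) alone gives Q = 1.
(P') alone gives P = 0.
Now (P) is unsatisfied and unit — conflict.
So every satisfying assignment has T = True.

True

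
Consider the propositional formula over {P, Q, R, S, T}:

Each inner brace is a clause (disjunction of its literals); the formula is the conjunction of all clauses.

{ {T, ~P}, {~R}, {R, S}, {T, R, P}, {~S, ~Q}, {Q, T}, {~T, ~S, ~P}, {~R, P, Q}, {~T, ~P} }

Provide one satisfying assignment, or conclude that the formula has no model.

P: 0,  Q: 0,  R: 0,  S: 1,  T: 1

(~R) alone gives R = 0.
(S) alone gives S = 1.
(~Q) alone gives Q = 0.
(T) alone gives T = 1.
(~P) alone gives P = 0.
This assignment satisfies each clause.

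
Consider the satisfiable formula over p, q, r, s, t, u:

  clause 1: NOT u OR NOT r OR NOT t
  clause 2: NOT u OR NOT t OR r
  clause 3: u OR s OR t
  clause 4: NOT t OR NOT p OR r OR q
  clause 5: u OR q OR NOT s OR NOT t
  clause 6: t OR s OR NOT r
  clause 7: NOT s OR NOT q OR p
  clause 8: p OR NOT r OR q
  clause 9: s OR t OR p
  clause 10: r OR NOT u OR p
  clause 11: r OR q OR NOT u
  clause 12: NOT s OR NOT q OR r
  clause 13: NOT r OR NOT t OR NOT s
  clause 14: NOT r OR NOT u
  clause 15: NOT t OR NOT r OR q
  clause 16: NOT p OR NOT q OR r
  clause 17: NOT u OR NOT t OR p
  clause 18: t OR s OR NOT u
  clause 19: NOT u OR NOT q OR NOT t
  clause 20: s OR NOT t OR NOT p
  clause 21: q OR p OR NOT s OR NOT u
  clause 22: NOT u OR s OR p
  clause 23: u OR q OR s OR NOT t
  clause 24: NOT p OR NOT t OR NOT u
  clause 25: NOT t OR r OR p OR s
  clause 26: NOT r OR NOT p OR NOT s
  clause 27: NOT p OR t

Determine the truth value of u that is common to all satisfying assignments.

Suppose u = true.
Unit clause (NOT r) forces r = false.
Unit clause (NOT t) forces t = false.
Unit clause (p) forces p = true.
Now (NOT p) is unsatisfied and unit — conflict.
So every satisfying assignment has u = False.

False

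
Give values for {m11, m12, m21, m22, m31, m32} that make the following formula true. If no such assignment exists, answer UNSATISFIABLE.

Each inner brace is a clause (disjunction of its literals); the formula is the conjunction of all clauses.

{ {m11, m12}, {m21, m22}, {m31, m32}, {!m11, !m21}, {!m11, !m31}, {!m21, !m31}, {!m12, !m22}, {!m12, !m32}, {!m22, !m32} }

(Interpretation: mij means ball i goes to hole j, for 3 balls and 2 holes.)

UNSATISFIABLE

Branch on m11: set m11 = true.
From the singleton clause (!m21), m21 = false.
From the singleton clause (m22), m22 = true.
From the singleton clause (!m31), m31 = false.
From the singleton clause (m32), m32 = true.
That conflicts with the unit clause (!m32).
Backtrack on m11: now try m11 = false.
From the singleton clause (m12), m12 = true.
From the singleton clause (!m22), m22 = false.
From the singleton clause (m21), m21 = true.
From the singleton clause (!m31), m31 = false.
From the singleton clause (m32), m32 = true.
That conflicts with the unit clause (!m32).
Neither m11 = true nor m11 = false works.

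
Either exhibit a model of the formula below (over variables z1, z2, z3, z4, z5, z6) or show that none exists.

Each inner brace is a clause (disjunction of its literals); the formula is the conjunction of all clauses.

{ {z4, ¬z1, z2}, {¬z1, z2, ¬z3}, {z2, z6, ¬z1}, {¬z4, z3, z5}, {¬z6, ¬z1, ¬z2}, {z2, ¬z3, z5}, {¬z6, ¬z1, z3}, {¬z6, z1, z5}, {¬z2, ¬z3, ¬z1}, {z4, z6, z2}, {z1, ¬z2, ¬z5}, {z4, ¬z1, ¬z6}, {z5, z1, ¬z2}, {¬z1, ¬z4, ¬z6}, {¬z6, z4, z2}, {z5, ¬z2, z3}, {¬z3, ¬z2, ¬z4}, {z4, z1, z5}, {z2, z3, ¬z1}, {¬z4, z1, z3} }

Try z4 = True.
Try z3 = True.
The clause (¬z2) is unit, so z2 = False.
The clause (¬z1) is unit, so z1 = False.
The clause (z5) is unit, so z5 = True.
No clause remains; z6 is free.

z1=False,  z2=False,  z3=True,  z4=True,  z5=True,  z6=True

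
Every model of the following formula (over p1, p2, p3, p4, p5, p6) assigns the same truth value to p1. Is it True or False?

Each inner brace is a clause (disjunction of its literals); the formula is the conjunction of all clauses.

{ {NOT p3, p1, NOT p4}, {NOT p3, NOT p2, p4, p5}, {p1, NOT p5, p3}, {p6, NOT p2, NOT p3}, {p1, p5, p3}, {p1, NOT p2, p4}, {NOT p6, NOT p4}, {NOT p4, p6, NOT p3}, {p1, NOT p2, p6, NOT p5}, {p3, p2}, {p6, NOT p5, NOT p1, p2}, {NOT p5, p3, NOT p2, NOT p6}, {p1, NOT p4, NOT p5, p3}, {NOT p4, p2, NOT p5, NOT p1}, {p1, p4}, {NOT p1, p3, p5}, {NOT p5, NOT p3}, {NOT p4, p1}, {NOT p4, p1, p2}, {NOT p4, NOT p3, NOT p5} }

Suppose p1 = false.
The clause (p4) is unit, so p4 = true.
Now (NOT p4) is unsatisfied and unit — conflict.
So every satisfying assignment has p1 = True.

True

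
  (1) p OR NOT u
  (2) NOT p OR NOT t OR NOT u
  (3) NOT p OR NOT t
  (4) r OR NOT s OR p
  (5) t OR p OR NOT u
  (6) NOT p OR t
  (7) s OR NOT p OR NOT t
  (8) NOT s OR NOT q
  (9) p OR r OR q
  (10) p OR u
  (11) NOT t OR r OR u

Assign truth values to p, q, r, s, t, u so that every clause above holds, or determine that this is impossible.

Case p = true:
Unit clause (NOT t) forces t = false.
Now (t) is unsatisfied and unit — conflict.
That branch fails; take p = false instead.
Unit clause (NOT u) forces u = false.
Now (u) is unsatisfied and unit — conflict.
Either choice for p ends in contradiction.

UNSATISFIABLE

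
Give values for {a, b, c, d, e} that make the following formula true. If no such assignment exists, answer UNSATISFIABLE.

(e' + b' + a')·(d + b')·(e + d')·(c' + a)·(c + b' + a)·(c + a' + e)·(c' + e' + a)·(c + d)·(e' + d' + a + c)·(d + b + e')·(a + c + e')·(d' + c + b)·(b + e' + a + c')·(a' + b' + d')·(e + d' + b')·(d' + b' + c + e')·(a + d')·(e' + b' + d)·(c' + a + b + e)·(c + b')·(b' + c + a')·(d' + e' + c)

Suppose d = 0.
Unit clause (b') forces b = 0.
Unit clause (c) forces c = 1.
Unit clause (a) forces a = 1.
Unit clause (e') forces e = 0.
Every clause now holds.

a ↦ 1; b ↦ 0; c ↦ 1; d ↦ 0; e ↦ 0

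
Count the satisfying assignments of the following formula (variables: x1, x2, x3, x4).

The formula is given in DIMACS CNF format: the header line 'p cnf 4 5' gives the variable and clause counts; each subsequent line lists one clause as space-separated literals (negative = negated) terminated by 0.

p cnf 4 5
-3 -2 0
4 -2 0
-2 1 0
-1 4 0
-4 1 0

There are 2^4 = 16 truth assignments over (x1, x2, x3, x4).
Split on x2. With x2 = True, the clauses containing x2 are satisfied and ¬x2 drops from the rest; 1 of the 2^3 = 8 assignments to the other variables satisfy what remains.
With x2 = False, by the same count on the reduced clause set, 4 assignments work.
Total: 1 + 4 = 5.

5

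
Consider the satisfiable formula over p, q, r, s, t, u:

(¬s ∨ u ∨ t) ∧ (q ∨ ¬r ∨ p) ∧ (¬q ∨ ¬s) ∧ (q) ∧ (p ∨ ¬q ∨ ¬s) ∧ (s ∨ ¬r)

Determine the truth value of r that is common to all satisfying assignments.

False

Suppose r = True.
From the singleton clause (q), q = True.
From the singleton clause (¬s), s = False.
But (s) is also a unit clause — contradiction.
So every satisfying assignment has r = False.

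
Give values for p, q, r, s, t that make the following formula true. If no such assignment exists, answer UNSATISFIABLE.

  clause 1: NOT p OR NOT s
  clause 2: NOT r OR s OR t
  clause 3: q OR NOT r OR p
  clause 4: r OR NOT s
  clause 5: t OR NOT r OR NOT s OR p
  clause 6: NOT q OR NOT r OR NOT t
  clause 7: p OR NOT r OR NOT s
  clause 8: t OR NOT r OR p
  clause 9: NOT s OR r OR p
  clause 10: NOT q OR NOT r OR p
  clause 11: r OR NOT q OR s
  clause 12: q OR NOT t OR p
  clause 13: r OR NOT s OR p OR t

Branch on p: set p = false.
Branch on q: set q = false.
(NOT r) alone gives r = false.
(NOT s) alone gives s = false.
(NOT t) alone gives t = false.
Every clause now holds.

p: false; q: false; r: false; s: false; t: false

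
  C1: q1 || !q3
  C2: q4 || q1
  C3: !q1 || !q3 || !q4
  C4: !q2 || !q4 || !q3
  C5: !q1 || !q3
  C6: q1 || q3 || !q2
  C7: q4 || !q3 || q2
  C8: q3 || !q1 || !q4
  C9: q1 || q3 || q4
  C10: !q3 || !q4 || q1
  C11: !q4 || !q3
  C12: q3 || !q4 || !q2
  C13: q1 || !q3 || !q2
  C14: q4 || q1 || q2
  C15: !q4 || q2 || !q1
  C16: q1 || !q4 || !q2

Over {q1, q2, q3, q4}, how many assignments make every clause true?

There are 2^4 = 16 truth assignments over (q1, q2, q3, q4).
Check each against the 16 clauses (columns in the order q1, q2, q3, q4):
  F F F F  ✗ fails (q4 || q1)
  F F F T  ✓ satisfies all
  F F T F  ✗ fails (q1 || !q3)
  F F T T  ✗ fails (q1 || !q3)
  F T F F  ✗ fails (q4 || q1)
  F T F T  ✗ fails (q1 || q3 || !q2)
  F T T F  ✗ fails (q1 || !q3)
  F T T T  ✗ fails (q1 || !q3)
  T F F F  ✓ satisfies all
  T F F T  ✗ fails (q3 || !q1 || !q4)
  T F T F  ✗ fails (!q1 || !q3)
  T F T T  ✗ fails (!q1 || !q3 || !q4)
  T T F F  ✓ satisfies all
  T T F T  ✗ fails (q3 || !q1 || !q4)
  T T T F  ✗ fails (!q1 || !q3)
  T T T T  ✗ fails (!q1 || !q3 || !q4)
3 of the 16 rows are models.

3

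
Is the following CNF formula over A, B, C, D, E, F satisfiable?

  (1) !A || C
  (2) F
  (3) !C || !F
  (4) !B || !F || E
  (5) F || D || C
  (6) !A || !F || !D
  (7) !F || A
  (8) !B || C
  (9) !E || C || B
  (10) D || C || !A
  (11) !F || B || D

No, unsatisfiable

The clause (F) is unit, so F = true.
The clause (!C) is unit, so C = false.
The clause (!A) is unit, so A = false.
Now (A) is unsatisfied and unit — conflict.
No assignment satisfies every clause.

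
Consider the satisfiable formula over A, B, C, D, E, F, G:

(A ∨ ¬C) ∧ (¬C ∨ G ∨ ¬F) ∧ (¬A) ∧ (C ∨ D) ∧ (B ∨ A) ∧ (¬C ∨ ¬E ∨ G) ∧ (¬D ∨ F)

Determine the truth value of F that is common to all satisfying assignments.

Suppose F = False.
The clause (¬A) is unit, so A = False.
The clause (¬C) is unit, so C = False.
The clause (D) is unit, so D = True.
Now (¬D) is unsatisfied and unit — conflict.
So every satisfying assignment has F = True.

True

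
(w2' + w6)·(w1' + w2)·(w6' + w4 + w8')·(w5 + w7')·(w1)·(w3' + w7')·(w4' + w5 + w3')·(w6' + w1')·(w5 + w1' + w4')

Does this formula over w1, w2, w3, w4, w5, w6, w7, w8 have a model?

Unit clause (w1) forces w1 = 1.
Unit clause (w2) forces w2 = 1.
Unit clause (w6) forces w6 = 1.
Now (w6') is unsatisfied and unit — conflict.
No assignment satisfies every clause.

Unsatisfiable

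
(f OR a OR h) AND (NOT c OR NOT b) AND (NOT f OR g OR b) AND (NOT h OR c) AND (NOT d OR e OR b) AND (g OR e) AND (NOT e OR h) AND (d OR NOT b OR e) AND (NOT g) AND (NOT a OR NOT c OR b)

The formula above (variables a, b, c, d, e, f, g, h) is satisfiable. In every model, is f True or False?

Suppose f = true.
(NOT g) alone gives g = false.
(b) alone gives b = true.
(NOT c) alone gives c = false.
(NOT h) alone gives h = false.
(e) alone gives e = true.
But (NOT e) is also a unit clause — contradiction.
So every satisfying assignment has f = False.

False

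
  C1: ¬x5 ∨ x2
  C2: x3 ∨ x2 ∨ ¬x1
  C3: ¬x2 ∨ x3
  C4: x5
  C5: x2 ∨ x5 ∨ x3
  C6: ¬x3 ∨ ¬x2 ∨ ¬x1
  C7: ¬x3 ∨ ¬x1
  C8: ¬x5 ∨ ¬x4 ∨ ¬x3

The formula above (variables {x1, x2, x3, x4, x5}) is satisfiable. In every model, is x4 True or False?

Suppose x4 = True.
Unit clause (x5) forces x5 = True.
Unit clause (x2) forces x2 = True.
Unit clause (x3) forces x3 = True.
Now (¬x3) is unsatisfied and unit — conflict.
So every satisfying assignment has x4 = False.

False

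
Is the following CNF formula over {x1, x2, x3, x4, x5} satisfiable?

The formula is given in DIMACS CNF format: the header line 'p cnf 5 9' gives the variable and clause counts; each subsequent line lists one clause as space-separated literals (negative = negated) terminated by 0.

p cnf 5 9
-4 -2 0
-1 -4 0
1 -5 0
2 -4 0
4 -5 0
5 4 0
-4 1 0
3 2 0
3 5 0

Case x4 = False:
The clause (¬x5) is unit, so x5 = False.
Now (x5) is unsatisfied and unit — conflict.
Backtrack on x4: now try x4 = True.
The clause (¬x2) is unit, so x2 = False.
Now (x2) is unsatisfied and unit — conflict.
Neither x4 = True nor x4 = False works.
No assignment satisfies every clause.

Unsatisfiable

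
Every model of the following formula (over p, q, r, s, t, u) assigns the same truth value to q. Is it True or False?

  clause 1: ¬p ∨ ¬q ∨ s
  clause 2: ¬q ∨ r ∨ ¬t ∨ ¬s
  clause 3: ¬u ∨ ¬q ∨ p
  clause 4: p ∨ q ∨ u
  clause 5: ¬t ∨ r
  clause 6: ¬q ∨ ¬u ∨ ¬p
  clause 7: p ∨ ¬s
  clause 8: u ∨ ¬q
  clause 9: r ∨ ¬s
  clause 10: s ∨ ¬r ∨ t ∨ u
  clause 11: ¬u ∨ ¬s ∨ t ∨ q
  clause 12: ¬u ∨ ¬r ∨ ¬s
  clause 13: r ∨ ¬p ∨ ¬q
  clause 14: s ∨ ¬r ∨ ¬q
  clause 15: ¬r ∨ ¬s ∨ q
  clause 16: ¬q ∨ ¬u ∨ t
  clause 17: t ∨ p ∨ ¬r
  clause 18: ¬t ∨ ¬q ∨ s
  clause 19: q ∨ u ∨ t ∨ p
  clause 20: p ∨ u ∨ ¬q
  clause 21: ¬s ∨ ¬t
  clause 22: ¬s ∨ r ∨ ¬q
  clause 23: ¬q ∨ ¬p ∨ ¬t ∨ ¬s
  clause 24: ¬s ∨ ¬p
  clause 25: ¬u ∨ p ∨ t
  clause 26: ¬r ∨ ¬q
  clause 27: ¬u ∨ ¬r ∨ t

False

Suppose q = True.
From the singleton clause (u), u = True.
From the singleton clause (p), p = True.
That conflicts with the unit clause (¬p).
So every satisfying assignment has q = False.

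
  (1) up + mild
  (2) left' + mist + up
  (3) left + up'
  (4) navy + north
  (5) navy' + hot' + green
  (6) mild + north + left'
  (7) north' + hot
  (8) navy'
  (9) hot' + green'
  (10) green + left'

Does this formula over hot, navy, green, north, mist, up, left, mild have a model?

Unit clause (navy') forces navy = 0.
Unit clause (north) forces north = 1.
Unit clause (hot) forces hot = 1.
Unit clause (green') forces green = 0.
Unit clause (left') forces left = 0.
Unit clause (up') forces up = 0.
Unit clause (mild) forces mild = 1.
All clauses hold; mist can take either value.
A satisfying assignment: hot=1, navy=0, green=0, north=1, mist=1, up=0, left=0, mild=1.

Yes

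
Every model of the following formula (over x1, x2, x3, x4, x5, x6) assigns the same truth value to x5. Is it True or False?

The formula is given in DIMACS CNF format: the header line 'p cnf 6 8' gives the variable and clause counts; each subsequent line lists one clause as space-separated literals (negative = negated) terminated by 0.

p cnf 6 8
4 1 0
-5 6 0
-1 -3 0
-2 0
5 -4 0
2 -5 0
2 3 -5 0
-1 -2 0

False

Suppose x5 = True.
Unit clause (x6) forces x6 = True.
Unit clause (¬x2) forces x2 = False.
But (x2) is also a unit clause — contradiction.
So every satisfying assignment has x5 = False.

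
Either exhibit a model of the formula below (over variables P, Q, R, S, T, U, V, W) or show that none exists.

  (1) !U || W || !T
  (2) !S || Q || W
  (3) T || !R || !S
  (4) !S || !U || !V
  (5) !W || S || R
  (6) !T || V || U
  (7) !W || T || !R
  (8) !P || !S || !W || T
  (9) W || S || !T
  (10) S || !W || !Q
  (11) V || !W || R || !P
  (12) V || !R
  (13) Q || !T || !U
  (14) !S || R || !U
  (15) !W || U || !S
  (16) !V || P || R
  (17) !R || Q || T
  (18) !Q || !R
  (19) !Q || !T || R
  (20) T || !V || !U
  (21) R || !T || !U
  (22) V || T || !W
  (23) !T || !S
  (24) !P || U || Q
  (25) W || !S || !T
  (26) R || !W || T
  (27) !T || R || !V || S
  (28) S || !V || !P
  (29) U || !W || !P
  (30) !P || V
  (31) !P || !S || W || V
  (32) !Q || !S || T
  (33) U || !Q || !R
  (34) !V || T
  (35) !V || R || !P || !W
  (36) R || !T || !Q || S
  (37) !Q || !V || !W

Branch on V: set V = true.
From the singleton clause (T), T = true.
From the singleton clause (!S), S = false.
From the singleton clause (W), W = true.
From the singleton clause (R), R = true.
From the singleton clause (!Q), Q = false.
From the singleton clause (!U), U = false.
From the singleton clause (!P), P = false.
This assignment satisfies each clause.

P=false; Q=false; R=true; S=false; T=true; U=false; V=true; W=true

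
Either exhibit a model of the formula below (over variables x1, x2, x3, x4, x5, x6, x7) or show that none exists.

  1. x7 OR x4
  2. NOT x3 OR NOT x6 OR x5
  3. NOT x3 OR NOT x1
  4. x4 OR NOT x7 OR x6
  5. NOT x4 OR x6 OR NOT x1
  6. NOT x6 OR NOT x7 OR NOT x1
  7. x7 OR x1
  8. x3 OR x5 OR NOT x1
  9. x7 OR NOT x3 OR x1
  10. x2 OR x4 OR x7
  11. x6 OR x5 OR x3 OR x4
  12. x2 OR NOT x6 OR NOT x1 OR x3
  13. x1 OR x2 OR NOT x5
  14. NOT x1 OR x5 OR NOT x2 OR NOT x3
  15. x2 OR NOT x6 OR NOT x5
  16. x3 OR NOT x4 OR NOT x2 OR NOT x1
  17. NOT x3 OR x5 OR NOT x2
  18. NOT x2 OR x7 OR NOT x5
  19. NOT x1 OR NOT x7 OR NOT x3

Branch on x7: set x7 = true.
Branch on x3: set x3 = true.
From the singleton clause (NOT x1), x1 = false.
Branch on x6: set x6 = false.
From the singleton clause (x4), x4 = true.
Branch on x2: set x2 = true.
From the singleton clause (x5), x5 = true.
Every clause now holds.

x1 ↦ false,  x2 ↦ true,  x3 ↦ true,  x4 ↦ true,  x5 ↦ true,  x6 ↦ false,  x7 ↦ true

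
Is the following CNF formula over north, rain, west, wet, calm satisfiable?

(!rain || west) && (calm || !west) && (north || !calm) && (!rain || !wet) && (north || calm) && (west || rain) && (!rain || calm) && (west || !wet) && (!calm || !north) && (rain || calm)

Unsatisfiable

Case rain = false:
The clause (west) is unit, so west = true.
The clause (calm) is unit, so calm = true.
The clause (north) is unit, so north = true.
But (!north) is also a unit clause — contradiction.
That branch fails; take rain = true instead.
The clause (west) is unit, so west = true.
The clause (calm) is unit, so calm = true.
The clause (north) is unit, so north = true.
But (!north) is also a unit clause — contradiction.
Neither rain = true nor rain = false works.
No assignment satisfies every clause.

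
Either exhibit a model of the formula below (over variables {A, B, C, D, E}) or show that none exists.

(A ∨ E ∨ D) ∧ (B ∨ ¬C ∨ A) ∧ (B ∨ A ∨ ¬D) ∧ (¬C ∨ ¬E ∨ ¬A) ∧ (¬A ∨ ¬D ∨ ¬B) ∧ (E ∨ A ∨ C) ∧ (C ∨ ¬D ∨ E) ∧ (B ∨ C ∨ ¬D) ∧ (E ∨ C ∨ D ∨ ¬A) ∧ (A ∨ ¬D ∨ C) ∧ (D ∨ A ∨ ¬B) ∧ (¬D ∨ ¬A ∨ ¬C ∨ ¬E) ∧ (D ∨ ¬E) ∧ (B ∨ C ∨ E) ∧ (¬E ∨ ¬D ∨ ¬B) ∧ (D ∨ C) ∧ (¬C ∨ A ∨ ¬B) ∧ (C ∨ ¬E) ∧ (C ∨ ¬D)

A ↦ True; B ↦ True; C ↦ True; D ↦ False; E ↦ False

Branch on D: set D = False.
Unit clause (¬E) forces E = False.
Unit clause (A) forces A = True.
Unit clause (C) forces C = True.
No clause remains; B is free.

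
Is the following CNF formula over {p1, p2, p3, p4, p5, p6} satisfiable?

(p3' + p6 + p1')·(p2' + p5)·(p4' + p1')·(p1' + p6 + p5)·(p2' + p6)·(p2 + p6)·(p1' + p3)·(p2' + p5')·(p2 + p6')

Try p2 = 0.
(p6) alone gives p6 = 1.
Now (p6') is unsatisfied and unit — conflict.
Undo p2 and try p2 = 1.
(p5) alone gives p5 = 1.
Now (p5') is unsatisfied and unit — conflict.
Either choice for p2 ends in contradiction.
No assignment satisfies every clause.

No, unsatisfiable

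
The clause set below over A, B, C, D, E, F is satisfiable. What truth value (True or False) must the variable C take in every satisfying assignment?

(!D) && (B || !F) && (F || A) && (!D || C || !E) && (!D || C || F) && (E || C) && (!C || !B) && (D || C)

Suppose C = false.
(!D) alone gives D = false.
Now (D) is unsatisfied and unit — conflict.
So every satisfying assignment has C = True.

True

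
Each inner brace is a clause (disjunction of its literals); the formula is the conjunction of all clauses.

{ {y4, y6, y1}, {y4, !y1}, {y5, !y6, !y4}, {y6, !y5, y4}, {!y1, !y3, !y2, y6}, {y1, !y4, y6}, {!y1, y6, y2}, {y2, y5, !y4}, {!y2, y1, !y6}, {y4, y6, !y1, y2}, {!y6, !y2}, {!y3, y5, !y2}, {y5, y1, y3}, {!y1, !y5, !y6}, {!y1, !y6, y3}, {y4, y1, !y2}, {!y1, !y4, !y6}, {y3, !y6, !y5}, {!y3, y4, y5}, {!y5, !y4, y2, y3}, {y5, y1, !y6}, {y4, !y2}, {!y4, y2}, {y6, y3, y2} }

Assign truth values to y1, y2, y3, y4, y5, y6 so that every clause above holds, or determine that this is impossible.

y1=false, y2=false, y3=true, y4=false, y5=true, y6=true

Case y4 = false:
Unit clause (!y1) forces y1 = false.
Unit clause (y6) forces y6 = true.
Unit clause (!y2) forces y2 = false.
Unit clause (y5) forces y5 = true.
Unit clause (y3) forces y3 = true.
This assignment satisfies each clause.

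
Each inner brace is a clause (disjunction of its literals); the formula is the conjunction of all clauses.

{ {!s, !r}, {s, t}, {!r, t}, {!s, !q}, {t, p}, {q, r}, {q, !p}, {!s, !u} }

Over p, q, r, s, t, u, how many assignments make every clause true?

10

There are 2^6 = 64 truth assignments over (p, q, r, s, t, u).
Split on p. With p = true, the clauses containing p are satisfied and !p drops from the rest; 4 of the 2^5 = 32 assignments to the other variables satisfy what remains.
With p = false, by the same count on the reduced clause set, 6 assignments work.
Total: 4 + 6 = 10.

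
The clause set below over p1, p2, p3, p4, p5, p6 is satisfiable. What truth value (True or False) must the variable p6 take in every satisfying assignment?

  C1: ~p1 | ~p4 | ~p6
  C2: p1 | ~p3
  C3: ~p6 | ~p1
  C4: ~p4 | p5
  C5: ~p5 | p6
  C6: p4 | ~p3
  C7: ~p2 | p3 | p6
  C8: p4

Suppose p6 = 0.
(~p5) alone gives p5 = 0.
(~p4) alone gives p4 = 0.
But (p4) is also a unit clause — contradiction.
So every satisfying assignment has p6 = True.

True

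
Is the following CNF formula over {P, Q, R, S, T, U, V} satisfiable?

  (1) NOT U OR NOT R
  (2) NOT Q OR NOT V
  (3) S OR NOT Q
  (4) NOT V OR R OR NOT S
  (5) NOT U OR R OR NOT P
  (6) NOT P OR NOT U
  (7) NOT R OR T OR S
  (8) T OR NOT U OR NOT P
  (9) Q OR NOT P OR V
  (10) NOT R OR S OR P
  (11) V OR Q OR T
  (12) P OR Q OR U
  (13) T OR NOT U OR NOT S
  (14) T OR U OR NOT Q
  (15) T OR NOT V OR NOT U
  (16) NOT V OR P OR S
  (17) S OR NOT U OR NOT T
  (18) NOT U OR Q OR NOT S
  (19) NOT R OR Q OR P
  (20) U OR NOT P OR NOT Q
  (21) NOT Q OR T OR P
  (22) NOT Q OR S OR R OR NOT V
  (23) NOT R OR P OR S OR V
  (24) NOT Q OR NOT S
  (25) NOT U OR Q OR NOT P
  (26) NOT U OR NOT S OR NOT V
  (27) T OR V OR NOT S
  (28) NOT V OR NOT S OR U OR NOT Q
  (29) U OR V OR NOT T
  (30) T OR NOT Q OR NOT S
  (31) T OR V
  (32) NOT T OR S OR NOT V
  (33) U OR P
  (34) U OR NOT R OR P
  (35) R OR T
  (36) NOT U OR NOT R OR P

Try U = false.
Unit clause (P) forces P = true.
Unit clause (NOT Q) forces Q = false.
Unit clause (V) forces V = true.
Try R = true.
Try T = false.
Unit clause (S) forces S = true.
This assignment satisfies each clause.
A satisfying assignment: P: true,  Q: false,  R: true,  S: true,  T: false,  U: false,  V: true.

Satisfiable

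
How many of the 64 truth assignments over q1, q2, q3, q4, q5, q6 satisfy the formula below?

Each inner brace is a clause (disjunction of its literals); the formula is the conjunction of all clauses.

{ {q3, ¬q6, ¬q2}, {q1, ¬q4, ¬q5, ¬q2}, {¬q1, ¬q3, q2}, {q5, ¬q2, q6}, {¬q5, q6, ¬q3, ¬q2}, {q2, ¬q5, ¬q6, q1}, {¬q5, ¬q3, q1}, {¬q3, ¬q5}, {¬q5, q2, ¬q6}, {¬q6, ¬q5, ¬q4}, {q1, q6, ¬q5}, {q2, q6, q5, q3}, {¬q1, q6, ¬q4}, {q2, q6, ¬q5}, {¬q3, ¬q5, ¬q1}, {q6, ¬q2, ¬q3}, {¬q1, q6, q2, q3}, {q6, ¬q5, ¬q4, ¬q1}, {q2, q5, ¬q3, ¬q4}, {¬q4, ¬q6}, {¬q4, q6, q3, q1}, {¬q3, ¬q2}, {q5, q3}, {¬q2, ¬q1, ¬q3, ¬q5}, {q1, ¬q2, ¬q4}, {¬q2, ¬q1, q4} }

2

There are 2^6 = 64 truth assignments over (q1, q2, q3, q4, q5, q6).
Split on q6. With q6 = True, the clauses containing q6 are satisfied and ¬q6 drops from the rest; 1 of the 2^5 = 32 assignments to the other variables satisfy what remains.
With q6 = False, by the same count on the reduced clause set, 1 assignment works.
(One model: q1=F, q2=F, q3=T, q4=F, q5=F, q6=F.)
Total: 1 + 1 = 2.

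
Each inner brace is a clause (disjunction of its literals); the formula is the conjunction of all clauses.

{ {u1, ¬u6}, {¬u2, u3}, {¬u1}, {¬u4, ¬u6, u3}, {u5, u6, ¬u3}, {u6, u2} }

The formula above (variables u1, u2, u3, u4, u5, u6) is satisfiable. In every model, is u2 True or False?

True

Suppose u2 = False.
(¬u1) alone gives u1 = False.
(¬u6) alone gives u6 = False.
Now (u6) is unsatisfied and unit — conflict.
So every satisfying assignment has u2 = True.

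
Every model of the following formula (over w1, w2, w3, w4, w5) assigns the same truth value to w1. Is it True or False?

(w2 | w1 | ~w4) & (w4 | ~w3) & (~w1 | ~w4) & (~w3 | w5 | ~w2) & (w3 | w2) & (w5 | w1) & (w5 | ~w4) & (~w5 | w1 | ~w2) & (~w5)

True

Suppose w1 = 0.
(w5) alone gives w5 = 1.
That conflicts with the unit clause (~w5).
So every satisfying assignment has w1 = True.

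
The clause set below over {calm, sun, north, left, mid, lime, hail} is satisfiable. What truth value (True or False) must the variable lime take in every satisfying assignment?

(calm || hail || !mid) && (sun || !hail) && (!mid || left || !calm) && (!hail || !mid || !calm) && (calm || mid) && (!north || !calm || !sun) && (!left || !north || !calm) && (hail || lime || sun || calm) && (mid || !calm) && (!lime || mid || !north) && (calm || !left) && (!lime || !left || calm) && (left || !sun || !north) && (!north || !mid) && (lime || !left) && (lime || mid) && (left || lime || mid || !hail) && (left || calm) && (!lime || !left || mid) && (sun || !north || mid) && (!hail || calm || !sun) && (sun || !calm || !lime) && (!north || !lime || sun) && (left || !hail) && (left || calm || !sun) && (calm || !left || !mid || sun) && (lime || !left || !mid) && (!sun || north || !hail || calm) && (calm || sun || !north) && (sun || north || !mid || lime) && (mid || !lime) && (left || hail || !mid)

Suppose lime = false.
(!left) alone gives left = false.
(mid) alone gives mid = true.
(!calm) alone gives calm = false.
That conflicts with the unit clause (calm).
So every satisfying assignment has lime = True.

True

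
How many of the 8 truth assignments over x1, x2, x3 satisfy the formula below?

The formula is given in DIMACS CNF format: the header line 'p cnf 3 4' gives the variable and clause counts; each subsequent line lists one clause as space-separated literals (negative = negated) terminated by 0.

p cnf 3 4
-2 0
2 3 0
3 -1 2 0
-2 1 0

There are 2^3 = 8 truth assignments over (x1, x2, x3).
Check each against the 4 clauses (columns in the order x1, x2, x3):
  F F F  ✗ fails (x2 ∨ x3)
  F F T  ✓ satisfies all
  F T F  ✗ fails (¬x2)
  F T T  ✗ fails (¬x2)
  T F F  ✗ fails (x2 ∨ x3)
  T F T  ✓ satisfies all
  T T F  ✗ fails (¬x2)
  T T T  ✗ fails (¬x2)
2 of the 8 rows are models.

2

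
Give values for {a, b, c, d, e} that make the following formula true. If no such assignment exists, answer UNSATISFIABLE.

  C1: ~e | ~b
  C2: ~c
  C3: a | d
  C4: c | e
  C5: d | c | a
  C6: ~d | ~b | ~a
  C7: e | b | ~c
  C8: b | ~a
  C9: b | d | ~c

The clause (~c) is unit, so c = 0.
The clause (e) is unit, so e = 1.
The clause (~b) is unit, so b = 0.
The clause (~a) is unit, so a = 0.
The clause (d) is unit, so d = 1.
Every clause now holds.

a ↦ 0,  b ↦ 0,  c ↦ 0,  d ↦ 1,  e ↦ 1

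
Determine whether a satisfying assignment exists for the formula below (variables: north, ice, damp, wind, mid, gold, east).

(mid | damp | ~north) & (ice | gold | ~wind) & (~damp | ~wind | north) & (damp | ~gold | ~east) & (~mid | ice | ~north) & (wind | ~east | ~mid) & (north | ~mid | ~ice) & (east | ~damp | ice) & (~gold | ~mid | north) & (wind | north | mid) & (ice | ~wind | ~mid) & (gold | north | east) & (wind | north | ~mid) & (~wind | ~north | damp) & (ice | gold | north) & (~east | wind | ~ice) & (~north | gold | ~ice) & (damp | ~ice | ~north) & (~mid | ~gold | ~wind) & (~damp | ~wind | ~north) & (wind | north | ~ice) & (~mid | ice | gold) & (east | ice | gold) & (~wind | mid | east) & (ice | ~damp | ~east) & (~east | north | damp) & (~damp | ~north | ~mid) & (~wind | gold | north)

Yes, satisfiable

Try mid = 0.
Try damp = 1.
Try wind = 0.
The clause (north) is unit, so north = 1.
Try east = 0.
The clause (ice) is unit, so ice = 1.
The clause (gold) is unit, so gold = 1.
All clauses are satisfied.
A satisfying assignment: north=1; ice=1; damp=1; wind=0; mid=0; gold=1; east=0.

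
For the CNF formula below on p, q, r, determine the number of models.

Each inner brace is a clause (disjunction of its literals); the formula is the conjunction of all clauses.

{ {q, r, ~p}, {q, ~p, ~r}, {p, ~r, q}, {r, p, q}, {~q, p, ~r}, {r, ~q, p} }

2

There are 2^3 = 8 truth assignments over (p, q, r).
Check each against the 6 clauses (columns in the order p, q, r):
  F F F  ✗ fails (r | p | q)
  F F T  ✗ fails (p | ~r | q)
  F T F  ✗ fails (r | ~q | p)
  F T T  ✗ fails (~q | p | ~r)
  T F F  ✗ fails (q | r | ~p)
  T F T  ✗ fails (q | ~p | ~r)
  T T F  ✓ satisfies all
  T T T  ✓ satisfies all
2 of the 8 rows are models.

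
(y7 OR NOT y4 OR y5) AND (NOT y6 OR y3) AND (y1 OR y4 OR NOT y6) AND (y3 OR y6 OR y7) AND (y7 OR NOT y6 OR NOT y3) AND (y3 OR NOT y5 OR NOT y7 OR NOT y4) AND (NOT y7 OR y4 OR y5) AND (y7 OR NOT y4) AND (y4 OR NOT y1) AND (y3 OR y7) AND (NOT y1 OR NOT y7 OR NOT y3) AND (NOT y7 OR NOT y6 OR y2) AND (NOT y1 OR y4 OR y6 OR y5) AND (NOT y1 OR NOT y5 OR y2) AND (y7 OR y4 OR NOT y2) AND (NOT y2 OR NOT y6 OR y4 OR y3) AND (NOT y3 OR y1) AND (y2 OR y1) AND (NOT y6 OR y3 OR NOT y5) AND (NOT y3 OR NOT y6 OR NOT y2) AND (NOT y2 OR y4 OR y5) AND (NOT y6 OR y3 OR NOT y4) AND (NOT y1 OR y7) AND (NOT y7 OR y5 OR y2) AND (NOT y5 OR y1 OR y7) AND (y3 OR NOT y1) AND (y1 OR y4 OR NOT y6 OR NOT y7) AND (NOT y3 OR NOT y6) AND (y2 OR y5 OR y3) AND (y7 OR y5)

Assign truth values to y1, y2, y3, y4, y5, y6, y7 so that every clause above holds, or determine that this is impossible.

Case y6 = false:
Case y3 = false:
From the singleton clause (y7), y7 = true.
From the singleton clause (NOT y1), y1 = false.
From the singleton clause (y2), y2 = true.
Case y5 = true:
From the singleton clause (NOT y4), y4 = false.
All clauses are satisfied.

y1 ↦ false,  y2 ↦ true,  y3 ↦ false,  y4 ↦ false,  y5 ↦ true,  y6 ↦ false,  y7 ↦ true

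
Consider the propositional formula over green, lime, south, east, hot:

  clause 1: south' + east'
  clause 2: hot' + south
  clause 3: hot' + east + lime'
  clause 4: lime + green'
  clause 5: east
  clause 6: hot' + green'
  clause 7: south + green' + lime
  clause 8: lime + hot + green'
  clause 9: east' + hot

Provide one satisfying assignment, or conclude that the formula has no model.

Unit clause (east) forces east = 1.
Unit clause (south') forces south = 0.
Unit clause (hot') forces hot = 0.
That conflicts with the unit clause (hot).

UNSATISFIABLE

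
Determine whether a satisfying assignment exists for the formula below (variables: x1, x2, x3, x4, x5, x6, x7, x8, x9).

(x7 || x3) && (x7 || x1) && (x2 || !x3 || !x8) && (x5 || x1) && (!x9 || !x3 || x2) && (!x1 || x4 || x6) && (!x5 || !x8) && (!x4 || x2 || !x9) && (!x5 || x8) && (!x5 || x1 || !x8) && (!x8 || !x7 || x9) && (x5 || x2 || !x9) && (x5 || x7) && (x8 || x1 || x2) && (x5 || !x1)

No

Suppose x7 = true.
Suppose x5 = true.
Unit clause (!x8) forces x8 = false.
But (x8) is also a unit clause — contradiction.
Undo x5 and try x5 = false.
Unit clause (x1) forces x1 = true.
But (!x1) is also a unit clause — contradiction.
Either choice for x5 ends in contradiction.
Undo x7 and try x7 = false.
Unit clause (x3) forces x3 = true.
Unit clause (x1) forces x1 = true.
Unit clause (x5) forces x5 = true.
Unit clause (!x8) forces x8 = false.
But (x8) is also a unit clause — contradiction.
Either choice for x7 ends in contradiction.
No assignment satisfies every clause.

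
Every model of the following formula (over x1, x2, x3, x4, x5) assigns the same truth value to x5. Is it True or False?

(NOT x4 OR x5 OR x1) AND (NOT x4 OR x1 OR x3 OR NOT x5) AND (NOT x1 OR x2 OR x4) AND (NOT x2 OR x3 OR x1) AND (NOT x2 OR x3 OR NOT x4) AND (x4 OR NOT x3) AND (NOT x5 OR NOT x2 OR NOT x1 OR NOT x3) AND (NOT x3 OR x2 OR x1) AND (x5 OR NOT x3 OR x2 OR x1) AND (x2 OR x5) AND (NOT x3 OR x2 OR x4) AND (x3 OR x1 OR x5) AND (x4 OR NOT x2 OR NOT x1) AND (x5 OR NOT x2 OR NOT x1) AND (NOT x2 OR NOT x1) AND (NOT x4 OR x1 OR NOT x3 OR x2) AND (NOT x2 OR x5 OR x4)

Suppose x5 = false.
From the singleton clause (x2), x2 = true.
From the singleton clause (NOT x1), x1 = false.
From the singleton clause (NOT x4), x4 = false.
That conflicts with the unit clause (x4).
So every satisfying assignment has x5 = True.

True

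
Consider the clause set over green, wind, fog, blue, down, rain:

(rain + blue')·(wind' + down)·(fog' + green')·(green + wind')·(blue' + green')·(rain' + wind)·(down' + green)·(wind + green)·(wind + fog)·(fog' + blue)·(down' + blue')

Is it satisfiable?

Yes

Try rain = 0.
(blue') alone gives blue = 0.
(fog') alone gives fog = 0.
(wind) alone gives wind = 1.
(down) alone gives down = 1.
(green) alone gives green = 1.
Every clause now holds.
A satisfying assignment: green ↦ 1, wind ↦ 1, fog ↦ 0, blue ↦ 0, down ↦ 1, rain ↦ 0.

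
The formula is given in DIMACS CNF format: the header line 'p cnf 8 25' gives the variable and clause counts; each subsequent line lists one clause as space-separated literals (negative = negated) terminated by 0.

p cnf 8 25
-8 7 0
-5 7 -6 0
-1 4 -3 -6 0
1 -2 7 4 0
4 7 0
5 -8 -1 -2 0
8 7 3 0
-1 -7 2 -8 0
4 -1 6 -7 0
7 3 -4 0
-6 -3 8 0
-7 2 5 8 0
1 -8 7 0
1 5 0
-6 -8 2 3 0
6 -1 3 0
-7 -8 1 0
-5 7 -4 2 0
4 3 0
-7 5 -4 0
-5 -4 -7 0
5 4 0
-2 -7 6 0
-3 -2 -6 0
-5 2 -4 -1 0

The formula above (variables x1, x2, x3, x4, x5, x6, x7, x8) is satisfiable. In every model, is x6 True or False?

False

Suppose x6 = True.
Branch on x8: set x8 = False.
(¬x3) alone gives x3 = False.
(x7) alone gives x7 = True.
(x4) alone gives x4 = True.
(x5) alone gives x5 = True.
But (¬x5) is also a unit clause — contradiction.
That branch fails; take x8 = True instead.
(x7) alone gives x7 = True.
(x1) alone gives x1 = True.
(x2) alone gives x2 = True.
(x5) alone gives x5 = True.
(¬x4) alone gives x4 = False.
(¬x3) alone gives x3 = False.
But (x3) is also a unit clause — contradiction.
Either choice for x8 ends in contradiction.
So every satisfying assignment has x6 = False.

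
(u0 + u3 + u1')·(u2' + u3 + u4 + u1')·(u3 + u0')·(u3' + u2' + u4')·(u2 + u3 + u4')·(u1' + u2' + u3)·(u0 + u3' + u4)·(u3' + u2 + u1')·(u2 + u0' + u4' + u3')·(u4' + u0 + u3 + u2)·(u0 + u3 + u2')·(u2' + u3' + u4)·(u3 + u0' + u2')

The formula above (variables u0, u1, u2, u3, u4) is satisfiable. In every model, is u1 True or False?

False

Suppose u1 = 1.
Try u0 = 1.
From the singleton clause (u3), u3 = 1.
From the singleton clause (u2), u2 = 1.
From the singleton clause (u4'), u4 = 0.
Now (u4) is unsatisfied and unit — conflict.
Backtrack on u0: now try u0 = 0.
From the singleton clause (u3), u3 = 1.
From the singleton clause (u4), u4 = 1.
From the singleton clause (u2'), u2 = 0.
Now (u2) is unsatisfied and unit — conflict.
Either choice for u0 ends in contradiction.
So every satisfying assignment has u1 = False.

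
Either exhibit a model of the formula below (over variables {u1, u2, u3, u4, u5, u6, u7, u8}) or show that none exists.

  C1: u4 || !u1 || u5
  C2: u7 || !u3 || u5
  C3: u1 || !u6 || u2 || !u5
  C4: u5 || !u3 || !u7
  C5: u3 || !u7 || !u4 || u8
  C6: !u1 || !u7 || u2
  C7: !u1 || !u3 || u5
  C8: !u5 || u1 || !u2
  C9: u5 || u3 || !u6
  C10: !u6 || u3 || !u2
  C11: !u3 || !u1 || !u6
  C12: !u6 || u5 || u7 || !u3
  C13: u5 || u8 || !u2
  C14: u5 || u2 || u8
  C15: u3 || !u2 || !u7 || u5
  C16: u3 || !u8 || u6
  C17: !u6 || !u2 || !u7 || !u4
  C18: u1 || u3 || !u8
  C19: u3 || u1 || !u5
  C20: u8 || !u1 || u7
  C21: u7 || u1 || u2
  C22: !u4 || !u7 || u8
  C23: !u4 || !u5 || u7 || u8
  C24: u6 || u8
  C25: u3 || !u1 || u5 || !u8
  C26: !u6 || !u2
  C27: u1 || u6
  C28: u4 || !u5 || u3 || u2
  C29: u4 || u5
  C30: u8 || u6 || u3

u1=true; u2=false; u3=true; u4=false; u5=true; u6=false; u7=false; u8=true

Case u6 = false:
From the singleton clause (u8), u8 = true.
From the singleton clause (u3), u3 = true.
From the singleton clause (u1), u1 = true.
From the singleton clause (u5), u5 = true.
Case u7 = false:
Every clause is now satisfied; u2, u4 are unconstrained.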